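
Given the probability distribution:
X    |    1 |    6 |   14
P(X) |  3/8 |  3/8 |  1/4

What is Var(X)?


E[X] = 49/8
E[X²] = 503/8
Var(X) = E[X²] - (E[X])² = 503/8 - 2401/64 = 1623/64

Var(X) = 1623/64 ≈ 25.3594


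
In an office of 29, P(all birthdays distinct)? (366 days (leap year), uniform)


P(all different) = Π(366-i)/366 for i=0..28
= (366/366)×(365/366)×...×(338/366)
= 0.320056

P ≈ 0.3201 ≈ 32.01%


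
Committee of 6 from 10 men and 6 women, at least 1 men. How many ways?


Count by #men:
  1M,5W: C(10,1)×C(6,5)=60
  2M,4W: C(10,2)×C(6,4)=675
  3M,3W: C(10,3)×C(6,3)=2400
  4M,2W: C(10,4)×C(6,2)=3150
  5M,1W: C(10,5)×C(6,1)=1512
  6M,0W: C(10,6)×C(6,0)=210
Total = 8007

8007


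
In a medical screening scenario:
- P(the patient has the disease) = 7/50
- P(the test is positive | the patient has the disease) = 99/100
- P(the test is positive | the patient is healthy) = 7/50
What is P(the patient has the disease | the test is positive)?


Using Bayes' theorem:
P(A|B) = P(B|A)·P(A) / P(B)

P(the test is positive) = 99/100 × 7/50 + 7/50 × 43/50
= 693/5000 + 301/2500 = 259/1000

P(the patient has the disease|the test is positive) = (693/5000) / (259/1000) = 99/185

P(the patient has the disease|the test is positive) = 99/185 ≈ 53.51%


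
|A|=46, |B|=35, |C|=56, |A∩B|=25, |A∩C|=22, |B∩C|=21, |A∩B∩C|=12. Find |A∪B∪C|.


|A∪B∪C| = 46+35+56-25-22-21+12 = 81

|A∪B∪C| = 81


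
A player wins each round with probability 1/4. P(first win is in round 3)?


Geometric: P(X=3) = (1-p)^(k-1)×p = (3/4)^2×1/4 = 9/64

P(X=3) = 9/64 ≈ 14.06%


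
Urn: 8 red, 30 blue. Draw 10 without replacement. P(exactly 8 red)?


Hypergeometric: C(8,8)×C(30,2)/C(38,10)
= 1×435/472733756 = 15/16301164

P(X=8) = 15/16301164 ≈ 0.00%


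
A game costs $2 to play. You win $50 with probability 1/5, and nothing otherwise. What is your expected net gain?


E[gain] = (50-2)×1/5 + (-2)×4/5
= 48/5 - 8/5 = 8

Expected net gain = $8 ≈ $8.00


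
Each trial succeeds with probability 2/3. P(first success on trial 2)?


Geometric: P(X=2) = (1-p)^(k-1)×p = (1/3)^1×2/3 = 2/9

P(X=2) = 2/9 ≈ 22.22%


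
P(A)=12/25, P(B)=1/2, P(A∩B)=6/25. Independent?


P(A)×P(B) = 6/25
P(A∩B) = 6/25
Equal ✓ → Independent

Yes, independent


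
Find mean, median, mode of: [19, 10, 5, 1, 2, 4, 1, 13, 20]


Sorted: [1, 1, 2, 4, 5, 10, 13, 19, 20]
Mean = 75/9 = 25/3
Median = 5
Freq: {19: 1, 10: 1, 5: 1, 1: 2, 2: 1, 4: 1, 13: 1, 20: 1}
Mode: [1]

Mean=25/3, Median=5, Mode=1


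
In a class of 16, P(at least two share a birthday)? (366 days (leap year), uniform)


P(all different) = Π(366-i)/366 for i=0..15
= 0.717059
P(match) = 1 - 0.717059 = 0.282941

P ≈ 0.2829 ≈ 28.29%


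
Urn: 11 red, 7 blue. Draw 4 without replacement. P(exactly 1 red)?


Hypergeometric: C(11,1)×C(7,3)/C(18,4)
= 11×35/3060 = 77/612

P(X=1) = 77/612 ≈ 12.58%


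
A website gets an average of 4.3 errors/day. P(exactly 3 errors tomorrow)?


Poisson(λ=4.3): P(X=3) = e^(-λ)×λ^k/k!
= e^(-4.3) × 4.3^3 / 3!
≈ 0.01356855901 × 79.507 / 6 ≈ 0.179799

P(X=3) ≈ 0.179799 ≈ 17.98%


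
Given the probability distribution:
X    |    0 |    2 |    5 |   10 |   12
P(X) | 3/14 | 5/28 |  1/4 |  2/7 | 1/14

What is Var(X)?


E[X] = 149/28
E[X²] = 1283/28
Var(X) = E[X²] - (E[X])² = 1283/28 - 22201/784 = 13723/784

Var(X) = 13723/784 ≈ 17.5038


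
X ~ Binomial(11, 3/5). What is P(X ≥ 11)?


P(X ≥ 11) = Σ P(X=i) for i=11..11
P(X=11) = 177147/48828125
Sum = 177147/48828125

P(X ≥ 11) = 177147/48828125 ≈ 0.36%


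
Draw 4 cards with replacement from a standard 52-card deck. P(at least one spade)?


P(not a spade) = 39/52 = 3/4
P(none in 4 draws) = (3/4)^4 = 81/256
P(≥1 spade) = 1 - 81/256 = 175/256

P = 175/256 ≈ 68.36%


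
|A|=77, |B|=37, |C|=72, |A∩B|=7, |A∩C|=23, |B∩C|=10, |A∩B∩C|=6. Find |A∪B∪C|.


|A∪B∪C| = 77+37+72-7-23-10+6 = 152

|A∪B∪C| = 152


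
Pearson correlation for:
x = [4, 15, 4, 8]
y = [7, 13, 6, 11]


n=4, Σx=31, Σy=37, Σxy=335, Σx²=321, Σy²=375
r = (4×335 - 31×37)/√((4×321 - 31²)(4×375 - 37²))
= 193/√(323×131) = 193/√42313 ≈ 193/205.7012 ≈ 0.9383

r ≈ 0.9383


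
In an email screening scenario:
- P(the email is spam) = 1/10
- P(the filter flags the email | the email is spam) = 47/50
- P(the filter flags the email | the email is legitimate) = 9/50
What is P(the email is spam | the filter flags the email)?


Using Bayes' theorem:
P(A|B) = P(B|A)·P(A) / P(B)

P(the filter flags the email) = 47/50 × 1/10 + 9/50 × 9/10
= 47/500 + 81/500 = 32/125

P(the email is spam|the filter flags the email) = (47/500) / (32/125) = 47/128

P(the email is spam|the filter flags the email) = 47/128 ≈ 36.72%


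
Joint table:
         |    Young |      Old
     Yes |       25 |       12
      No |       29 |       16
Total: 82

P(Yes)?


P(Yes) = (25+12)/82 = 37/82

P(Yes) = 37/82 ≈ 45.12%


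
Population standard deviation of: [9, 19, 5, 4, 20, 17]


Mean = 74/6 = 37/3
  (9-37/3)²=100/9
  (19-37/3)²=400/9
  (5-37/3)²=484/9
  (4-37/3)²=625/9
  (20-37/3)²=529/9
  (17-37/3)²=196/9
Σ(x-μ)² = 778/3
σ² = (778/3)/6 = 389/9

σ = √(389/9) ≈ 6.5744


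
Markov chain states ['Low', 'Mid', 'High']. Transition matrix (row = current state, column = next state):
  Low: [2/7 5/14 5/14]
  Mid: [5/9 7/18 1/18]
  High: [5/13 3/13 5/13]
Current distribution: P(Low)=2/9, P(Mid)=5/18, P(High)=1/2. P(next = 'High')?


P(next=High) = Σᵢ P(now=i)×P(i→High)
= 2/9×5/14 + 5/18×1/18 + 1/2×5/13
= 5/63 + 5/324 + 5/26 = 8465/29484

P = 8465/29484 ≈ 0.2871


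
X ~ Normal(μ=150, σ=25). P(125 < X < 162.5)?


z₁=(125-150)/25=-1.0, z₂=(162.5-150)/25=0.5
P = Φ(0.5) - Φ(-1.0) = 0.691462 - 0.158655 = 0.532807 ≈ 0.5328

P(125 < X < 162.5) ≈ 0.5328


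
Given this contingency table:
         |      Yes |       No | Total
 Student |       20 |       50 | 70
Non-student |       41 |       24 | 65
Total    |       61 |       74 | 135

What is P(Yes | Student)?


P(Yes | Student) = 20/(20+50) = 20/70 = 2/7

P(Yes|Student) = 2/7 ≈ 28.57%


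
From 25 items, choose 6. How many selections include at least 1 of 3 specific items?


Complement: C(25,6) - C(22,6) = 177100 - 74613 = 102487

102487


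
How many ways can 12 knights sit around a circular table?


Circular arrangements of 12 distinct objects: fix one position to break rotational symmetry.
(n-1)! = 11! = 39916800

39916800


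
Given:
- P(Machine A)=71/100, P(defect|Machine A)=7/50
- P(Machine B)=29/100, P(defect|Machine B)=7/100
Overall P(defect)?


P(B) = Σ P(B|Aᵢ)×P(Aᵢ)
  7/50×71/100 = 497/5000
  7/100×29/100 = 203/10000
Sum = 1197/10000

P(defect) = 1197/10000 ≈ 11.97%


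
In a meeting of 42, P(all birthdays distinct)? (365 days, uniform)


P(all different) = Π(365-i)/365 for i=0..41
= (365/365)×(364/365)×...×(324/365)
= 0.085970

P ≈ 0.0860 ≈ 8.60%


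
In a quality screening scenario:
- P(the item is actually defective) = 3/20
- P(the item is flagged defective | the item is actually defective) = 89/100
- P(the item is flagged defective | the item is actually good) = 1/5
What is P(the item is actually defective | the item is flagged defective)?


Using Bayes' theorem:
P(A|B) = P(B|A)·P(A) / P(B)

P(the item is flagged defective) = 89/100 × 3/20 + 1/5 × 17/20
= 267/2000 + 17/100 = 607/2000

P(the item is actually defective|the item is flagged defective) = (267/2000) / (607/2000) = 267/607

P(the item is actually defective|the item is flagged defective) = 267/607 ≈ 43.99%


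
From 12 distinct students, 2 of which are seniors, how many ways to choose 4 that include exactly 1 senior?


Choose 1 of the 2 seniors and 3 of the other 10 students:
C(2,1)×C(10,3) = 2×120 = 240

240


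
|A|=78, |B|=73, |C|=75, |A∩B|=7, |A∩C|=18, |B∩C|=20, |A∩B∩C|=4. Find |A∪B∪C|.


|A∪B∪C| = 78+73+75-7-18-20+4 = 185

|A∪B∪C| = 185


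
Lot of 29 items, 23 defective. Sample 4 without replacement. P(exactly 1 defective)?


Hypergeometric: C(23,1)×C(6,3)/C(29,4)
= 23×20/23751 = 460/23751

P(X=1) = 460/23751 ≈ 1.94%


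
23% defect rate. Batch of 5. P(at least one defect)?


P(all good) = (77/100)^5 = 2706784157/10000000000
P(≥1 defect) = 7293215843/10000000000

P = 7293215843/10000000000 ≈ 72.93%


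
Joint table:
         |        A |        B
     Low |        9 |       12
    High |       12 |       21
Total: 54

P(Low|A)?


P(Low|A) = 9/(9+12) = 9/21 = 3/7

P = 3/7 ≈ 42.86%


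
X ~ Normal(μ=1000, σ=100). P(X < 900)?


z = (900-1000)/100 = -1.0
P(Z < -1.0) = 0.1587

P(X < 900) ≈ 0.1587


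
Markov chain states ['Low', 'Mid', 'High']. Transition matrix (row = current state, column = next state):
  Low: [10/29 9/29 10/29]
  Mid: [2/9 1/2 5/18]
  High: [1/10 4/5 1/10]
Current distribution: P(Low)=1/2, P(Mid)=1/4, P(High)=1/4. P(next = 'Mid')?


P(next=Mid) = Σᵢ P(now=i)×P(i→Mid)
= 1/2×9/29 + 1/4×1/2 + 1/4×4/5
= 9/58 + 1/8 + 1/5 = 557/1160

P = 557/1160 ≈ 0.4802


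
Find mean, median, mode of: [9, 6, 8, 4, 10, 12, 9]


Sorted: [4, 6, 8, 9, 9, 10, 12]
Mean = 58/7
Median = 9
Freq: {9: 2, 6: 1, 8: 1, 4: 1, 10: 1, 12: 1}
Mode: [9]

Mean=58/7, Median=9, Mode=9


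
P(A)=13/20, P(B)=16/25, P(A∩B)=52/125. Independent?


P(A)×P(B) = 52/125
P(A∩B) = 52/125
Equal ✓ → Independent

Yes, independent


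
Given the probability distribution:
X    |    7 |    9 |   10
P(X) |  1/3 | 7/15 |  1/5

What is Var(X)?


E[X] = 128/15
E[X²] = 1112/15
Var(X) = E[X²] - (E[X])² = 1112/15 - 16384/225 = 296/225

Var(X) = 296/225 ≈ 1.3156


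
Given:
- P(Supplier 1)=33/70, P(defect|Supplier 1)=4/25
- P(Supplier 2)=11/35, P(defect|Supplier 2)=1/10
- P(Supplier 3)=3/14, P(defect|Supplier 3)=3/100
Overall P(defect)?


P(B) = Σ P(B|Aᵢ)×P(Aᵢ)
  4/25×33/70 = 66/875
  1/10×11/35 = 11/350
  3/100×3/14 = 9/1400
Sum = 793/7000

P(defect) = 793/7000 ≈ 11.33%


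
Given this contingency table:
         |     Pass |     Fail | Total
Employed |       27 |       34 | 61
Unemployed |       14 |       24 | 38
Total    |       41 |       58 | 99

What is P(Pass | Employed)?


P(Pass | Employed) = 27/(27+34) = 27/61

P(Pass|Employed) = 27/61 ≈ 44.26%


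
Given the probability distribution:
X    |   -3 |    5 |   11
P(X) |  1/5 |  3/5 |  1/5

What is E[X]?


E[X] = Σ x·P(X=x)
= (-3)×(1/5) + (5)×(3/5) + (11)×(1/5)
= 23/5

E[X] = 23/5


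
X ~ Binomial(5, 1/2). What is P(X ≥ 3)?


P(X ≥ 3) = Σ P(X=i) for i=3..5
P(X=3) = 5/16
P(X=4) = 5/32
P(X=5) = 1/32
Sum = 1/2

P(X ≥ 3) = 1/2 ≈ 50.00%


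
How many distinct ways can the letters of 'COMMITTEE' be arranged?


Letters: 9, freq: {'C': 1, 'O': 1, 'M': 2, 'I': 1, 'T': 2, 'E': 2}
9!/(1!×1!×2!×1!×2!×2!) = 362880/8 = 45360

45360


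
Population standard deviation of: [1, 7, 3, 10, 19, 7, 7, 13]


Mean = 67/8
  (1-67/8)²=3481/64
  (7-67/8)²=121/64
  (3-67/8)²=1849/64
  (10-67/8)²=169/64
  (19-67/8)²=7225/64
  (7-67/8)²=121/64
  (7-67/8)²=121/64
  (13-67/8)²=1369/64
Σ(x-μ)² = 1807/8
σ² = (1807/8)/8 = 1807/64

σ = √(1807/64) ≈ 5.3136


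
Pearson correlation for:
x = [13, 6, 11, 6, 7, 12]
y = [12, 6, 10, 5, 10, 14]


n=6, Σx=55, Σy=57, Σxy=570, Σx²=555, Σy²=601
r = (6×570 - 55×57)/√((6×555 - 55²)(6×601 - 57²))
= 285/√(305×357) = 285/√108885 ≈ 285/329.9773 ≈ 0.8637

r ≈ 0.8637


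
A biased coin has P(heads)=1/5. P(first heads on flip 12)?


Geometric: P(X=12) = (1-p)^(k-1)×p = (4/5)^11×1/5 = 4194304/244140625

P(X=12) = 4194304/244140625 ≈ 1.72%


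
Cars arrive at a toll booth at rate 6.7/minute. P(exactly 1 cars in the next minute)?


Poisson(λ=6.7): P(X=1) = e^(-λ)×λ^k/k!
= e^(-6.7) × 6.7^1 / 1!
≈ 0.001230911903 × 6.7 / 1 ≈ 0.008247

P(X=1) ≈ 0.008247 ≈ 0.82%


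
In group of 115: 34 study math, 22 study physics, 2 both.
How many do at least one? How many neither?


|A∪B| = 34+22-2 = 54
Neither = 115-54 = 61

At least one: 54; Neither: 61


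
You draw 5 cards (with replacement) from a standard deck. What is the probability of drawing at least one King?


P(not a King) = 48/52 = 12/13
P(none in 5 draws) = (12/13)^5 = 248832/371293
P(≥1 King) = 1 - 248832/371293 = 122461/371293

P = 122461/371293 ≈ 32.98%


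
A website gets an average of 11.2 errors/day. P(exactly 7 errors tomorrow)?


Poisson(λ=11.2): P(X=7) = e^(-λ)×λ^k/k!
= e^(-11.2) × 11.2^7 / 7!
≈ 1.367419607e-05 × 22106814.0741 / 5040 ≈ 0.059979

P(X=7) ≈ 0.059979 ≈ 6.00%


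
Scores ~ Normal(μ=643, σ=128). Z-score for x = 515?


z = (x - μ)/σ = (515 - 643)/128 = -1.0

z = -1.0


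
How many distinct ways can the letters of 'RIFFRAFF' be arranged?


Letters: 8, freq: {'R': 2, 'I': 1, 'F': 4, 'A': 1}
8!/(2!×1!×4!×1!) = 40320/48 = 840

840


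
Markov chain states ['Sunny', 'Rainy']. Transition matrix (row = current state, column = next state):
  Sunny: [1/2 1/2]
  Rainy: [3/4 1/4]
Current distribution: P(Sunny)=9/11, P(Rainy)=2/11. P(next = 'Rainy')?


P(next=Rainy) = Σᵢ P(now=i)×P(i→Rainy)
= 9/11×1/2 + 2/11×1/4
= 9/22 + 1/22 = 5/11

P = 5/11 ≈ 0.4545


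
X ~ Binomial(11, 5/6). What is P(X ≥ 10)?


P(X ≥ 10) = Σ P(X=i) for i=10..11
P(X=10) = 107421875/362797056
P(X=11) = 48828125/362797056
Sum = 9765625/22674816

P(X ≥ 10) = 9765625/22674816 ≈ 43.07%


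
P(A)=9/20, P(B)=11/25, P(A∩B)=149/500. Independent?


P(A)×P(B) = 99/500
P(A∩B) = 149/500
Not equal → NOT independent

No, not independent


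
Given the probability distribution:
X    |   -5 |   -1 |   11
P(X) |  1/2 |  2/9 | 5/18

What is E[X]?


E[X] = Σ x·P(X=x)
= (-5)×(1/2) + (-1)×(2/9) + (11)×(5/18)
= 1/3

E[X] = 1/3


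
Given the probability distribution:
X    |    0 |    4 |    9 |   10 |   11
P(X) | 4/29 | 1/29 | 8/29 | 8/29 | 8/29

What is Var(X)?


E[X] = 244/29
E[X²] = 2432/29
Var(X) = E[X²] - (E[X])² = 2432/29 - 59536/841 = 10992/841

Var(X) = 10992/841 ≈ 13.0702


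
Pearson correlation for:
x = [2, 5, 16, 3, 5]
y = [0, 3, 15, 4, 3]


n=5, Σx=31, Σy=25, Σxy=282, Σx²=319, Σy²=259
r = (5×282 - 31×25)/√((5×319 - 31²)(5×259 - 25²))
= 635/√(634×670) = 635/√424780 ≈ 635/651.7515 ≈ 0.9743

r ≈ 0.9743


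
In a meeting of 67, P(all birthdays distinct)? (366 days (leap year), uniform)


P(all different) = Π(366-i)/366 for i=0..66
= (366/366)×(365/366)×...×(300/366)
= 0.001590

P ≈ 0.0016 ≈ 0.16%


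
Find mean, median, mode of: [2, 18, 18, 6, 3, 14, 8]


Sorted: [2, 3, 6, 8, 14, 18, 18]
Mean = 69/7
Median = 8
Freq: {2: 1, 18: 2, 6: 1, 3: 1, 14: 1, 8: 1}
Mode: [18]

Mean=69/7, Median=8, Mode=18


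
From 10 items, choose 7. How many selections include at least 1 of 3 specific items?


Complement: C(10,7) - C(7,7) = 120 - 1 = 119

119


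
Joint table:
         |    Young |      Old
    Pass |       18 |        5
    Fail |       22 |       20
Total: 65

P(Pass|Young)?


P(Pass|Young) = 18/(18+22) = 18/40 = 9/20

P = 9/20 ≈ 45.00%


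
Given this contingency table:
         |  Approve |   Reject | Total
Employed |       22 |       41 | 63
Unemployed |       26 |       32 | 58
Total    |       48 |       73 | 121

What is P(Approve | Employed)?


P(Approve | Employed) = 22/(22+41) = 22/63

P(Approve|Employed) = 22/63 ≈ 34.92%


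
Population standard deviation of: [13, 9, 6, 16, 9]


Mean = 53/5
  (13-53/5)²=144/25
  (9-53/5)²=64/25
  (6-53/5)²=529/25
  (16-53/5)²=729/25
  (9-53/5)²=64/25
Σ(x-μ)² = 306/5
σ² = (306/5)/5 = 306/25

σ = √(306/25) ≈ 3.4986


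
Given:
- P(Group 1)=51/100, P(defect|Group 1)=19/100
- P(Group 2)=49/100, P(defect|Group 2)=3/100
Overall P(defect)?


P(B) = Σ P(B|Aᵢ)×P(Aᵢ)
  19/100×51/100 = 969/10000
  3/100×49/100 = 147/10000
Sum = 279/2500

P(defect) = 279/2500 ≈ 11.16%


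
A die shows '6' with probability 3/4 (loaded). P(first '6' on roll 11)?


Geometric: P(X=11) = (1-p)^(k-1)×p = (1/4)^10×3/4 = 3/4194304

P(X=11) = 3/4194304 ≈ 0.00%


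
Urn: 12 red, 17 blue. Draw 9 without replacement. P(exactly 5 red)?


Hypergeometric: C(12,5)×C(17,4)/C(29,9)
= 792×2380/10015005 = 1632/8671

P(X=5) = 1632/8671 ≈ 18.82%


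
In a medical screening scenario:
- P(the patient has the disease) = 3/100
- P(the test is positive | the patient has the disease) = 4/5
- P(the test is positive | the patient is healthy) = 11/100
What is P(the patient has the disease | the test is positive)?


Using Bayes' theorem:
P(A|B) = P(B|A)·P(A) / P(B)

P(the test is positive) = 4/5 × 3/100 + 11/100 × 97/100
= 3/125 + 1067/10000 = 1307/10000

P(the patient has the disease|the test is positive) = (3/125) / (1307/10000) = 240/1307

P(the patient has the disease|the test is positive) = 240/1307 ≈ 18.36%


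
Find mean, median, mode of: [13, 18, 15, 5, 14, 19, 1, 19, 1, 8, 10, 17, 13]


Sorted: [1, 1, 5, 8, 10, 13, 13, 14, 15, 17, 18, 19, 19]
Mean = 153/13
Median = 13
Freq: {13: 2, 18: 1, 15: 1, 5: 1, 14: 1, 19: 2, 1: 2, 8: 1, 10: 1, 17: 1}
Mode: [1, 13, 19]

Mean=153/13, Median=13, Mode=[1, 13, 19]


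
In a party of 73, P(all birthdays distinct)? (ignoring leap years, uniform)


P(all different) = Π(365-i)/365 for i=0..72
= (365/365)×(364/365)×...×(293/365)
= 0.000439

P ≈ 0.0004 ≈ 0.04%


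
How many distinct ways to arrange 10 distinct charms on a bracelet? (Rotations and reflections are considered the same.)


Free circular arrangements: rotations and reflections both identified.
(n-1)!/2 = 9!/2 = 362880/2 = 181440

181440


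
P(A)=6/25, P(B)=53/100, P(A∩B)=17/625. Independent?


P(A)×P(B) = 159/1250
P(A∩B) = 17/625
Not equal → NOT independent

No, not independent


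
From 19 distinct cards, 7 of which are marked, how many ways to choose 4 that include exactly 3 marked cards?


Choose 3 of the 7 marked cards and 1 of the other 12 cards:
C(7,3)×C(12,1) = 35×12 = 420

420


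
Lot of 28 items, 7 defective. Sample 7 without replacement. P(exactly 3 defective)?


Hypergeometric: C(7,3)×C(21,4)/C(28,7)
= 35×5985/1184040 = 4655/26312

P(X=3) = 4655/26312 ≈ 17.69%


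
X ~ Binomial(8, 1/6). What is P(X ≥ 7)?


P(X ≥ 7) = Σ P(X=i) for i=7..8
P(X=7) = 5/209952
P(X=8) = 1/1679616
Sum = 41/1679616

P(X ≥ 7) = 41/1679616 ≈ 0.00%


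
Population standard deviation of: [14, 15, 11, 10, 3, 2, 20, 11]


Mean = 86/8 = 43/4
  (14-43/4)²=169/16
  (15-43/4)²=289/16
  (11-43/4)²=1/16
  (10-43/4)²=9/16
  (3-43/4)²=961/16
  (2-43/4)²=1225/16
  (20-43/4)²=1369/16
  (11-43/4)²=1/16
Σ(x-μ)² = 503/2
σ² = (503/2)/8 = 503/16

σ = √(503/16) ≈ 5.6069


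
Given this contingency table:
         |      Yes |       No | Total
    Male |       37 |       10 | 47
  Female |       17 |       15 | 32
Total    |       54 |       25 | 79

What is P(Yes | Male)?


P(Yes | Male) = 37/(37+10) = 37/47

P(Yes|Male) = 37/47 ≈ 78.72%


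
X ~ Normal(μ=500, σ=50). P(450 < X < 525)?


z₁=(450-500)/50=-1.0, z₂=(525-500)/50=0.5
P = Φ(0.5) - Φ(-1.0) = 0.691462 - 0.158655 = 0.532807 ≈ 0.5328

P(450 < X < 525) ≈ 0.5328


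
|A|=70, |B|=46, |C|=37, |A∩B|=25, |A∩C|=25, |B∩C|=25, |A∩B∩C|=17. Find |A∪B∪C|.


|A∪B∪C| = 70+46+37-25-25-25+17 = 95

|A∪B∪C| = 95


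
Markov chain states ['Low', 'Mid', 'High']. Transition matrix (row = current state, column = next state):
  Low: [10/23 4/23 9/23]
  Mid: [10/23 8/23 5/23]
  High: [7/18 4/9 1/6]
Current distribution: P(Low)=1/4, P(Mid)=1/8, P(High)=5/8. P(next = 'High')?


P(next=High) = Σᵢ P(now=i)×P(i→High)
= 1/4×9/23 + 1/8×5/23 + 5/8×1/6
= 9/92 + 5/184 + 5/48 = 11/48

P = 11/48 ≈ 0.2292


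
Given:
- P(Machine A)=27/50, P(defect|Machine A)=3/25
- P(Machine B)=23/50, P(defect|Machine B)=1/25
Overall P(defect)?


P(B) = Σ P(B|Aᵢ)×P(Aᵢ)
  3/25×27/50 = 81/1250
  1/25×23/50 = 23/1250
Sum = 52/625

P(defect) = 52/625 ≈ 8.32%


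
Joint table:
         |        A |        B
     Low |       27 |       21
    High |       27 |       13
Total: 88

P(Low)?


P(Low) = (27+21)/88 = 48/88 = 6/11

P(Low) = 6/11 ≈ 54.55%


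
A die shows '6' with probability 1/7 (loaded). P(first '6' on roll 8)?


Geometric: P(X=8) = (1-p)^(k-1)×p = (6/7)^7×1/7 = 279936/5764801

P(X=8) = 279936/5764801 ≈ 4.86%


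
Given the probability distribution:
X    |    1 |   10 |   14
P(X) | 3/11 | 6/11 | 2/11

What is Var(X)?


E[X] = 91/11
E[X²] = 995/11
Var(X) = E[X²] - (E[X])² = 995/11 - 8281/121 = 2664/121

Var(X) = 2664/121 ≈ 22.0165


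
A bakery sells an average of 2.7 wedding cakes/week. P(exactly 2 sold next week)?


Poisson(λ=2.7): P(X=2) = e^(-λ)×λ^k/k!
= e^(-2.7) × 2.7^2 / 2!
≈ 0.06720551274 × 7.29 / 2 ≈ 0.244964

P(X=2) ≈ 0.244964 ≈ 24.50%


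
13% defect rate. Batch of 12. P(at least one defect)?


P(all good) = (87/100)^12 = 188031682201497672618081/1000000000000000000000000
P(≥1 defect) = 811968317798502327381919/1000000000000000000000000

P = 811968317798502327381919/1000000000000000000000000 ≈ 81.20%


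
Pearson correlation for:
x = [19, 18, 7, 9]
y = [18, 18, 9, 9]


n=4, Σx=53, Σy=54, Σxy=810, Σx²=815, Σy²=810
r = (4×810 - 53×54)/√((4×815 - 53²)(4×810 - 54²))
= 378/√(451×324) = 378/√146124 ≈ 378/382.2617 ≈ 0.9889

r ≈ 0.9889


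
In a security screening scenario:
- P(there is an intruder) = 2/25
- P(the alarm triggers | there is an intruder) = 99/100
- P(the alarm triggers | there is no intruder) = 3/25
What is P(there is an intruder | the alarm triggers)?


Using Bayes' theorem:
P(A|B) = P(B|A)·P(A) / P(B)

P(the alarm triggers) = 99/100 × 2/25 + 3/25 × 23/25
= 99/1250 + 69/625 = 237/1250

P(there is an intruder|the alarm triggers) = (99/1250) / (237/1250) = 33/79

P(there is an intruder|the alarm triggers) = 33/79 ≈ 41.77%


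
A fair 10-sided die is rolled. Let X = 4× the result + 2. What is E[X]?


E[die] = (1+10)/2 = 11/2
E[X] = 4×11/2 + 2 = 24

E[X] = 24


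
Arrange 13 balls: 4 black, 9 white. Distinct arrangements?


13!/(4!×9!) = 715

715


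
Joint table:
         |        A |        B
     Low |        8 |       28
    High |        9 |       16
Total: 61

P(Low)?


P(Low) = (8+28)/61 = 36/61

P(Low) = 36/61 ≈ 59.02%


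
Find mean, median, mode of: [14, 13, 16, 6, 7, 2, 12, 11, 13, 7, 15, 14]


Sorted: [2, 6, 7, 7, 11, 12, 13, 13, 14, 14, 15, 16]
Mean = 130/12 = 65/6
Median = 25/2
Freq: {14: 2, 13: 2, 16: 1, 6: 1, 7: 2, 2: 1, 12: 1, 11: 1, 15: 1}
Mode: [7, 13, 14]

Mean=65/6, Median=25/2, Mode=[7, 13, 14]


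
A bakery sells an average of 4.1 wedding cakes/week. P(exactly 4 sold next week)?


Poisson(λ=4.1): P(X=4) = e^(-λ)×λ^k/k!
= e^(-4.1) × 4.1^4 / 4!
≈ 0.0165726754 × 282.5761 / 24 ≈ 0.195127

P(X=4) ≈ 0.195127 ≈ 19.51%


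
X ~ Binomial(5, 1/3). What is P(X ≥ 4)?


P(X ≥ 4) = Σ P(X=i) for i=4..5
P(X=4) = 10/243
P(X=5) = 1/243
Sum = 11/243

P(X ≥ 4) = 11/243 ≈ 4.53%


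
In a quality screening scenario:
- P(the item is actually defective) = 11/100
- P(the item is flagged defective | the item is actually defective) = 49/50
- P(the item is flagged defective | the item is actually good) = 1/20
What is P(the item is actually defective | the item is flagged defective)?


Using Bayes' theorem:
P(A|B) = P(B|A)·P(A) / P(B)

P(the item is flagged defective) = 49/50 × 11/100 + 1/20 × 89/100
= 539/5000 + 89/2000 = 1523/10000

P(the item is actually defective|the item is flagged defective) = (539/5000) / (1523/10000) = 1078/1523

P(the item is actually defective|the item is flagged defective) = 1078/1523 ≈ 70.78%


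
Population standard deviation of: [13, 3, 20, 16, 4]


Mean = 56/5
  (13-56/5)²=81/25
  (3-56/5)²=1681/25
  (20-56/5)²=1936/25
  (16-56/5)²=576/25
  (4-56/5)²=1296/25
Σ(x-μ)² = 1114/5
σ² = (1114/5)/5 = 1114/25

σ = √(1114/25) ≈ 6.6753


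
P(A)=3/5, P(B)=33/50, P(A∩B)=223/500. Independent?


P(A)×P(B) = 99/250
P(A∩B) = 223/500
Not equal → NOT independent

No, not independent


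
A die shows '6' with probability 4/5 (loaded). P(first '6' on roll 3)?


Geometric: P(X=3) = (1-p)^(k-1)×p = (1/5)^2×4/5 = 4/125

P(X=3) = 4/125 ≈ 3.20%


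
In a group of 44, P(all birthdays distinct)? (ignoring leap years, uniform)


P(all different) = Π(365-i)/365 for i=0..43
= (365/365)×(364/365)×...×(322/365)
= 0.067115

P ≈ 0.0671 ≈ 6.71%


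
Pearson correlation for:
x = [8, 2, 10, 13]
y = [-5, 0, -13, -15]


n=4, Σx=33, Σy=-33, Σxy=-365, Σx²=337, Σy²=419
r = (4×(-365) - 33×(-33))/√((4×337 - 33²)(4×419 - (-33)²))
= -371/√(259×587) = -371/√152033 ≈ -371/389.9141 ≈ -0.9515

r ≈ -0.9515


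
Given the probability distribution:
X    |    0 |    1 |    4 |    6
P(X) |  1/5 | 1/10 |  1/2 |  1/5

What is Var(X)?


E[X] = 33/10
E[X²] = 153/10
Var(X) = E[X²] - (E[X])² = 153/10 - 1089/100 = 441/100

Var(X) = 441/100 ≈ 4.4100


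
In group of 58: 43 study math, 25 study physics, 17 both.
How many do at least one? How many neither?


|A∪B| = 43+25-17 = 51
Neither = 58-51 = 7

At least one: 51; Neither: 7


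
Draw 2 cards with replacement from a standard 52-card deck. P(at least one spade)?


P(not a spade) = 39/52 = 3/4
P(none in 2 draws) = (3/4)^2 = 9/16
P(≥1 spade) = 1 - 9/16 = 7/16

P = 7/16 ≈ 43.75%


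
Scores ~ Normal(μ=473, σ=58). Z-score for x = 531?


z = (x - μ)/σ = (531 - 473)/58 = 1.0

z = 1.0


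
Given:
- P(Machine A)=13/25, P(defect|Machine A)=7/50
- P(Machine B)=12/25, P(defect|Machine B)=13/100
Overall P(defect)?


P(B) = Σ P(B|Aᵢ)×P(Aᵢ)
  7/50×13/25 = 91/1250
  13/100×12/25 = 39/625
Sum = 169/1250

P(defect) = 169/1250 ≈ 13.52%


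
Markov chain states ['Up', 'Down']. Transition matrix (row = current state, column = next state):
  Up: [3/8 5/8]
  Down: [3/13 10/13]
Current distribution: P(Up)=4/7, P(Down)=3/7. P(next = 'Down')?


P(next=Down) = Σᵢ P(now=i)×P(i→Down)
= 4/7×5/8 + 3/7×10/13
= 5/14 + 30/91 = 125/182

P = 125/182 ≈ 0.6868


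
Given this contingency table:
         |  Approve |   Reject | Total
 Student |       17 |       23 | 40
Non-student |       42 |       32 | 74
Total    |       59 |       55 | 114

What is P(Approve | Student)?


P(Approve | Student) = 17/(17+23) = 17/40

P(Approve|Student) = 17/40 ≈ 42.50%


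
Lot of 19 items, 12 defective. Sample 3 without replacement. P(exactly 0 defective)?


Hypergeometric: C(12,0)×C(7,3)/C(19,3)
= 1×35/969 = 35/969

P(X=0) = 35/969 ≈ 3.61%


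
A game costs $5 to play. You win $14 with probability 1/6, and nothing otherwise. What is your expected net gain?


E[gain] = (14-5)×1/6 + (-5)×5/6
= 3/2 - 25/6 = -8/3

Expected net gain = $-8/3 ≈ $-2.67


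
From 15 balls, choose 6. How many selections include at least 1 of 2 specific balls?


Complement: C(15,6) - C(13,6) = 5005 - 1716 = 3289

3289


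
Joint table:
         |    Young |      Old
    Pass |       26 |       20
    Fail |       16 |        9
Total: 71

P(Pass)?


P(Pass) = (26+20)/71 = 46/71

P(Pass) = 46/71 ≈ 64.79%


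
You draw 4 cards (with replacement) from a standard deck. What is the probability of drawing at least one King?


P(not a King) = 48/52 = 12/13
P(none in 4 draws) = (12/13)^4 = 20736/28561
P(≥1 King) = 1 - 20736/28561 = 7825/28561

P = 7825/28561 ≈ 27.40%


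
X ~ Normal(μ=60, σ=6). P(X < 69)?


z = (69-60)/6 = 1.5
P(Z < 1.5) = 0.9332

P(X < 69) ≈ 0.9332


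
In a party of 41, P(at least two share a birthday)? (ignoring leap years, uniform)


P(all different) = Π(365-i)/365 for i=0..40
= 0.096848
P(match) = 1 - 0.096848 = 0.903152

P ≈ 0.9032 ≈ 90.32%


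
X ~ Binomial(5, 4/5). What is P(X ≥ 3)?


P(X ≥ 3) = Σ P(X=i) for i=3..5
P(X=3) = 128/625
P(X=4) = 256/625
P(X=5) = 1024/3125
Sum = 2944/3125

P(X ≥ 3) = 2944/3125 ≈ 94.21%


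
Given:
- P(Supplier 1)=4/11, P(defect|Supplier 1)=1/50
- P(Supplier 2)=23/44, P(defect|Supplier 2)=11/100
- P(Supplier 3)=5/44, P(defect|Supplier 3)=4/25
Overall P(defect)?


P(B) = Σ P(B|Aᵢ)×P(Aᵢ)
  1/50×4/11 = 2/275
  11/100×23/44 = 23/400
  4/25×5/44 = 1/55
Sum = 73/880

P(defect) = 73/880 ≈ 8.30%


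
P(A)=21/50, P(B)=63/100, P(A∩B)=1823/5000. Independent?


P(A)×P(B) = 1323/5000
P(A∩B) = 1823/5000
Not equal → NOT independent

No, not independent


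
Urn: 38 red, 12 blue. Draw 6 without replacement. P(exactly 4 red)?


Hypergeometric: C(38,4)×C(12,2)/C(50,6)
= 73815×66/15890700 = 23199/75670

P(X=4) = 23199/75670 ≈ 30.66%


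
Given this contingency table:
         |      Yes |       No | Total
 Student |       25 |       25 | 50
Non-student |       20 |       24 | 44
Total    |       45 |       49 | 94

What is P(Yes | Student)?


P(Yes | Student) = 25/(25+25) = 25/50 = 1/2

P(Yes|Student) = 1/2 ≈ 50.00%


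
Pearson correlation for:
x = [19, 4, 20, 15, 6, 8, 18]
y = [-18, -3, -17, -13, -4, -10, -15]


n=7, Σx=90, Σy=-80, Σxy=-1263, Σx²=1426, Σy²=1132
r = (7×(-1263) - 90×(-80))/√((7×1426 - 90²)(7×1132 - (-80)²))
= -1641/√(1882×1524) = -1641/√2868168 ≈ -1641/1693.5667 ≈ -0.9690

r ≈ -0.9690


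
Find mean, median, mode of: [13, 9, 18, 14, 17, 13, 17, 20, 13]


Sorted: [9, 13, 13, 13, 14, 17, 17, 18, 20]
Mean = 134/9
Median = 14
Freq: {13: 3, 9: 1, 18: 1, 14: 1, 17: 2, 20: 1}
Mode: [13]

Mean=134/9, Median=14, Mode=13


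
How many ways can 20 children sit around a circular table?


Circular arrangements of 20 distinct objects: fix one position to break rotational symmetry.
(n-1)! = 19! = 121645100408832000

121645100408832000


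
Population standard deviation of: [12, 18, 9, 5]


Mean = 44/4 = 11
  (12-11)²=1
  (18-11)²=49
  (9-11)²=4
  (5-11)²=36
Σ(x-μ)² = 90
σ² = 90/4 = 45/2

σ = √(45/2) ≈ 4.7434


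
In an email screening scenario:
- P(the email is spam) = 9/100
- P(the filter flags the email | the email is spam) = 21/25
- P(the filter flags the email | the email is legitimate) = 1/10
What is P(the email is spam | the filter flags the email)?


Using Bayes' theorem:
P(A|B) = P(B|A)·P(A) / P(B)

P(the filter flags the email) = 21/25 × 9/100 + 1/10 × 91/100
= 189/2500 + 91/1000 = 833/5000

P(the email is spam|the filter flags the email) = (189/2500) / (833/5000) = 54/119

P(the email is spam|the filter flags the email) = 54/119 ≈ 45.38%


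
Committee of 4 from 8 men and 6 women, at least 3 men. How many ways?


Count by #men:
  3M,1W: C(8,3)×C(6,1)=336
  4M,0W: C(8,4)×C(6,0)=70
Total = 406

406


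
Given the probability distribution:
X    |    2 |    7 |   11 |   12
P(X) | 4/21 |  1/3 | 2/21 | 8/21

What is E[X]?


E[X] = Σ x·P(X=x)
= (2)×(4/21) + (7)×(1/3) + (11)×(2/21) + (12)×(8/21)
= 25/3

E[X] = 25/3


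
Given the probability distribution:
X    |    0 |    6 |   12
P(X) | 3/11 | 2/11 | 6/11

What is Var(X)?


E[X] = 84/11
E[X²] = 936/11
Var(X) = E[X²] - (E[X])² = 936/11 - 7056/121 = 3240/121

Var(X) = 3240/121 ≈ 26.7769


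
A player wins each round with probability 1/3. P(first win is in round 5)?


Geometric: P(X=5) = (1-p)^(k-1)×p = (2/3)^4×1/3 = 16/243

P(X=5) = 16/243 ≈ 6.58%


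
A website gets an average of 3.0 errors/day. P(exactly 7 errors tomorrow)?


Poisson(λ=3.0): P(X=7) = e^(-λ)×λ^k/k!
= e^(-3.0) × 3.0^7 / 7!
≈ 0.04978706837 × 2187 / 5040 ≈ 0.021604

P(X=7) ≈ 0.021604 ≈ 2.16%


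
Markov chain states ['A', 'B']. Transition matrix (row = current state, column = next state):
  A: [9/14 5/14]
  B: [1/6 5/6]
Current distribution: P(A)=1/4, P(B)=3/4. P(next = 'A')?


P(next=A) = Σᵢ P(now=i)×P(i→A)
= 1/4×9/14 + 3/4×1/6
= 9/56 + 1/8 = 2/7

P = 2/7 ≈ 0.2857


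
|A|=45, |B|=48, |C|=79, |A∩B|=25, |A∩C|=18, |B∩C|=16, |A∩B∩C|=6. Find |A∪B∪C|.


|A∪B∪C| = 45+48+79-25-18-16+6 = 119

|A∪B∪C| = 119


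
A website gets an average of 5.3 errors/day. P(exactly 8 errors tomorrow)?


Poisson(λ=5.3): P(X=8) = e^(-λ)×λ^k/k!
= e^(-5.3) × 5.3^8 / 8!
≈ 0.004991593907 × 622596.904114 / 40320 ≈ 0.077077

P(X=8) ≈ 0.077077 ≈ 7.71%


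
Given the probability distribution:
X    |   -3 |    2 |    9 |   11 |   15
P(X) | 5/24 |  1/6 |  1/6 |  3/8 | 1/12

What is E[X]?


E[X] = Σ x·P(X=x)
= (-3)×(5/24) + (2)×(1/6) + (9)×(1/6) + (11)×(3/8) + (15)×(1/12)
= 79/12

E[X] = 79/12


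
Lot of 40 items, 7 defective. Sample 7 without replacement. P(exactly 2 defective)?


Hypergeometric: C(7,2)×C(33,5)/C(40,7)
= 21×237336/18643560 = 207669/776815

P(X=2) = 207669/776815 ≈ 26.73%


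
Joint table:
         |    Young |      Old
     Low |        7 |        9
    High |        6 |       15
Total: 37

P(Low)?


P(Low) = (7+9)/37 = 16/37

P(Low) = 16/37 ≈ 43.24%


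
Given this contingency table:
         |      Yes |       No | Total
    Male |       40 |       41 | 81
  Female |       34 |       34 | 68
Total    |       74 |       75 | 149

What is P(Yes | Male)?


P(Yes | Male) = 40/(40+41) = 40/81

P(Yes|Male) = 40/81 ≈ 49.38%


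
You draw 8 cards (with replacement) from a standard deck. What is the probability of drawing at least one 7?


P(not a 7) = 48/52 = 12/13
P(none in 8 draws) = (12/13)^8 = 429981696/815730721
P(≥1 7) = 1 - 429981696/815730721 = 385749025/815730721

P = 385749025/815730721 ≈ 47.29%


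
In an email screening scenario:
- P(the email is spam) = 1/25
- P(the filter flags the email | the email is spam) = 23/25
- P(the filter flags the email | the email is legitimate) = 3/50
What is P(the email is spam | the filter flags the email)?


Using Bayes' theorem:
P(A|B) = P(B|A)·P(A) / P(B)

P(the filter flags the email) = 23/25 × 1/25 + 3/50 × 24/25
= 23/625 + 36/625 = 59/625

P(the email is spam|the filter flags the email) = (23/625) / (59/625) = 23/59

P(the email is spam|the filter flags the email) = 23/59 ≈ 38.98%


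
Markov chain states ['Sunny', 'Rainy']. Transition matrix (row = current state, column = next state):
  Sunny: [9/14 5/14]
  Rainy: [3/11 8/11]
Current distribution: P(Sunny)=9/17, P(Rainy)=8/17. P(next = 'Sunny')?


P(next=Sunny) = Σᵢ P(now=i)×P(i→Sunny)
= 9/17×9/14 + 8/17×3/11
= 81/238 + 24/187 = 1227/2618

P = 1227/2618 ≈ 0.4687


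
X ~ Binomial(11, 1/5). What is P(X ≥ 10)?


P(X ≥ 10) = Σ P(X=i) for i=10..11
P(X=10) = 44/48828125
P(X=11) = 1/48828125
Sum = 9/9765625

P(X ≥ 10) = 9/9765625 ≈ 0.00%


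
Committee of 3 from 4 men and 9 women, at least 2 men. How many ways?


Count by #men:
  2M,1W: C(4,2)×C(9,1)=54
  3M,0W: C(4,3)×C(9,0)=4
Total = 58

58


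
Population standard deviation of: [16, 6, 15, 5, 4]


Mean = 46/5
  (16-46/5)²=1156/25
  (6-46/5)²=256/25
  (15-46/5)²=841/25
  (5-46/5)²=441/25
  (4-46/5)²=676/25
Σ(x-μ)² = 674/5
σ² = (674/5)/5 = 674/25

σ = √(674/25) ≈ 5.1923


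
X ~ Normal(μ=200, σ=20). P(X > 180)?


z = (180-200)/20 = -1.0
P(X > 180) = 1 - P(Z ≤ -1.0) = 1 - 0.1587 = 0.8413

P(X > 180) ≈ 0.8413


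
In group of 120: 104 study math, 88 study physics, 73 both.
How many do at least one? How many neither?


|A∪B| = 104+88-73 = 119
Neither = 120-119 = 1

At least one: 119; Neither: 1


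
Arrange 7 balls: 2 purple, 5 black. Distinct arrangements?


7!/(2!×5!) = 21

21


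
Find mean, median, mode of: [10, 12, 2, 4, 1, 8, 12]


Sorted: [1, 2, 4, 8, 10, 12, 12]
Mean = 49/7 = 7
Median = 8
Freq: {10: 1, 12: 2, 2: 1, 4: 1, 1: 1, 8: 1}
Mode: [12]

Mean=7, Median=8, Mode=12


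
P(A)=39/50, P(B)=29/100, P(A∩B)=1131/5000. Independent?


P(A)×P(B) = 1131/5000
P(A∩B) = 1131/5000
Equal ✓ → Independent

Yes, independent


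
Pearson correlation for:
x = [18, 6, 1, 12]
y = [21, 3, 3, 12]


n=4, Σx=37, Σy=39, Σxy=543, Σx²=505, Σy²=603
r = (4×543 - 37×39)/√((4×505 - 37²)(4×603 - 39²))
= 729/√(651×891) = 729/√580041 ≈ 729/761.6042 ≈ 0.9572

r ≈ 0.9572


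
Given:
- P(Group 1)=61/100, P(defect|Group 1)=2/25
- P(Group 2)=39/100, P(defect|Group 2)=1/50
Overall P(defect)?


P(B) = Σ P(B|Aᵢ)×P(Aᵢ)
  2/25×61/100 = 61/1250
  1/50×39/100 = 39/5000
Sum = 283/5000

P(defect) = 283/5000 ≈ 5.66%


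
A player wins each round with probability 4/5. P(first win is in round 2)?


Geometric: P(X=2) = (1-p)^(k-1)×p = (1/5)^1×4/5 = 4/25

P(X=2) = 4/25 ≈ 16.00%


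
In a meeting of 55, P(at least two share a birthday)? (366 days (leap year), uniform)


P(all different) = Π(366-i)/366 for i=0..54
= 0.013909
P(match) = 1 - 0.013909 = 0.986091

P ≈ 0.9861 ≈ 98.61%


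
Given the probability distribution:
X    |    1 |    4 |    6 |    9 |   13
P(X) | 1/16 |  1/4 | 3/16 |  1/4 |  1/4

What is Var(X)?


E[X] = 123/16
E[X²] = 1173/16
Var(X) = E[X²] - (E[X])² = 1173/16 - 15129/256 = 3639/256

Var(X) = 3639/256 ≈ 14.2148


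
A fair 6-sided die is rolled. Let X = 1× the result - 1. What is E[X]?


E[die] = (1+6)/2 = 7/2
E[X] = 1×7/2 - 1 = 5/2

E[X] = 5/2


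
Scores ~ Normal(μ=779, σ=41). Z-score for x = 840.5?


z = (x - μ)/σ = (840.5 - 779)/41 = 1.5

z = 1.5


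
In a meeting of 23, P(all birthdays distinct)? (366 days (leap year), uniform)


P(all different) = Π(366-i)/366 for i=0..22
= (366/366)×(365/366)×...×(344/366)
= 0.493677

P ≈ 0.4937 ≈ 49.37%


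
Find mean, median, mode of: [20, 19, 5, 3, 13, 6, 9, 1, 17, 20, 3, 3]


Sorted: [1, 3, 3, 3, 5, 6, 9, 13, 17, 19, 20, 20]
Mean = 119/12
Median = 15/2
Freq: {20: 2, 19: 1, 5: 1, 3: 3, 13: 1, 6: 1, 9: 1, 1: 1, 17: 1}
Mode: [3]

Mean=119/12, Median=15/2, Mode=3


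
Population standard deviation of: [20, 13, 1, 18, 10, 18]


Mean = 80/6 = 40/3
  (20-40/3)²=400/9
  (13-40/3)²=1/9
  (1-40/3)²=1369/9
  (18-40/3)²=196/9
  (10-40/3)²=100/9
  (18-40/3)²=196/9
Σ(x-μ)² = 754/3
σ² = (754/3)/6 = 377/9

σ = √(377/9) ≈ 6.4722


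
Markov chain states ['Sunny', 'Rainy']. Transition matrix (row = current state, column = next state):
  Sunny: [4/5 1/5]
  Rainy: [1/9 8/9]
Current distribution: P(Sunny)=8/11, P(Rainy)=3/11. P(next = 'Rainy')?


P(next=Rainy) = Σᵢ P(now=i)×P(i→Rainy)
= 8/11×1/5 + 3/11×8/9
= 8/55 + 8/33 = 64/165

P = 64/165 ≈ 0.3879


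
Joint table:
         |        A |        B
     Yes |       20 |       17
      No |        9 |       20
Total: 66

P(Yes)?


P(Yes) = (20+17)/66 = 37/66

P(Yes) = 37/66 ≈ 56.06%


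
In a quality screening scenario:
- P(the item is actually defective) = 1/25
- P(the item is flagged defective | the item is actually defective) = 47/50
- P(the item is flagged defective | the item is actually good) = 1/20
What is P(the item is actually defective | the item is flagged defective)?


Using Bayes' theorem:
P(A|B) = P(B|A)·P(A) / P(B)

P(the item is flagged defective) = 47/50 × 1/25 + 1/20 × 24/25
= 47/1250 + 6/125 = 107/1250

P(the item is actually defective|the item is flagged defective) = (47/1250) / (107/1250) = 47/107

P(the item is actually defective|the item is flagged defective) = 47/107 ≈ 43.93%


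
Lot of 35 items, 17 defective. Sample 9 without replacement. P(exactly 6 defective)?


Hypergeometric: C(17,6)×C(18,3)/C(35,9)
= 12376×816/70607460 = 7072/49445

P(X=6) = 7072/49445 ≈ 14.30%


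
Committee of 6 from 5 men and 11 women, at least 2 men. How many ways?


Count by #men:
  2M,4W: C(5,2)×C(11,4)=3300
  3M,3W: C(5,3)×C(11,3)=1650
  4M,2W: C(5,4)×C(11,2)=275
  5M,1W: C(5,5)×C(11,1)=11
Total = 5236

5236


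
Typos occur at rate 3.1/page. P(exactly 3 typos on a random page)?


Poisson(λ=3.1): P(X=3) = e^(-λ)×λ^k/k!
= e^(-3.1) × 3.1^3 / 3!
≈ 0.04504920239 × 29.791 / 6 ≈ 0.223677

P(X=3) ≈ 0.223677 ≈ 22.37%
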